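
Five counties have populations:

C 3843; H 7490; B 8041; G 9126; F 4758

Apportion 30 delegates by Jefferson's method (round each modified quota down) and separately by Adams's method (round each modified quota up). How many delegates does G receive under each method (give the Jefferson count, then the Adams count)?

Jefferson: C 3, H 7, B 7, G 9, F 4.
Adams: C 4, H 7, B 7, G 8, F 4.
G gets 9 under Jefferson and 8 under Adams.

9 and 8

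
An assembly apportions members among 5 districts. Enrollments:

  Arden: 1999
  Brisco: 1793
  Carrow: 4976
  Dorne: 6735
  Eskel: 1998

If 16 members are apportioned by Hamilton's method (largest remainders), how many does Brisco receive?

2

Standard divisor: 17501 ÷ 16 ≈ 1093.812.
Standard quotas: Arden 1.8276, Brisco 1.6392, Carrow 4.5492, Dorne 6.1574, Eskel 1.8266.
Lower quotas: Arden 1, Brisco 1, Carrow 4, Dorne 6, Eskel 1 (sum 13, leaving 3 seats).
Remainders in descending order: Arden 0.8276, Eskel 0.8266, Brisco 0.6392, Carrow 0.5492, Dorne 0.1574.
The surplus seats go to Arden, Eskel, Brisco.
Brisco receives 2.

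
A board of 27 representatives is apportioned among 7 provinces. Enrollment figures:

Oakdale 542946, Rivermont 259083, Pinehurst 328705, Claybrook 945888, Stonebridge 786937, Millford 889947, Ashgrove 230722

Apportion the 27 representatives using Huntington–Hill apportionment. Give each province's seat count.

With divisor 151344: modified quotas Oakdale 3.587, Rivermont 1.712, Pinehurst 2.172, Claybrook 6.250, Stonebridge 5.200, Millford 5.880, Ashgrove 1.524.
Geometric-mean thresholds: Oakdale √(3·4)=3.464, Rivermont √(1·2)=1.414, Pinehurst √(2·3)=2.449, Claybrook √(6·7)=6.481, Stonebridge √(5·6)=5.477, Millford √(5·6)=5.477, Ashgrove √(1·2)=1.414.
Each quota rounded against its threshold gives Oakdale 4, Rivermont 2, Pinehurst 2, Claybrook 6, Stonebridge 5, Millford 6, Ashgrove 2 (total 27).

Oakdale 4; Rivermont 2; Pinehurst 2; Claybrook 6; Stonebridge 5; Millford 6; Ashgrove 2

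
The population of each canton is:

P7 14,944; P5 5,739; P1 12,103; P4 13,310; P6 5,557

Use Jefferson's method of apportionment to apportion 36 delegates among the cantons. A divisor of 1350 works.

With modified divisor 1350: modified quotas P7 11.070, P5 4.251, P1 8.965, P4 9.859, P6 4.116.
Rounding down: P7 11, P5 4, P1 8, P4 9, P6 4 (total 36).

P7=11, P5=4, P1=8, P4=9, P6=4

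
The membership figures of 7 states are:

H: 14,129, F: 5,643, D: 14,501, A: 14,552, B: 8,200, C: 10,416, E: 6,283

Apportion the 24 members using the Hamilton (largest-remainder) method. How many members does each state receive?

H 4; F 2; D 5; A 5; B 3; C 3; E 2

The standard divisor is 73724/24 ≈ 3071.833.
Standard quotas: H 4.5995, F 1.8370, D 4.7206, A 4.7372, B 2.6694, C 3.3908, E 2.0454.
Lower quotas: H 4, F 1, D 4, A 4, B 2, C 3, E 2 (sum 20, leaving 4 seats).
Remainders in descending order: F 0.8370, A 0.7372, D 0.7206, B 0.6694, H 0.5995, C 0.3908, E 0.0454.
Largest remainders: F, A, D, B receive the extra seats.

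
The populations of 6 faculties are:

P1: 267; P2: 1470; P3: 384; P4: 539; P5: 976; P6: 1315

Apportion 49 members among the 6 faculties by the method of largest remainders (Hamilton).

The standard divisor is 4951/49 ≈ 101.041.
Standard quotas: P1 2.642, P2 14.549, P3 3.800, P4 5.334, P5 9.659, P6 13.015.
Lower quotas: P1 2, P2 14, P3 3, P4 5, P5 9, P6 13 (sum 46, leaving 3 seats).
Remainders in descending order: P3 0.800, P5 0.659, P1 0.642, P2 0.549, P4 0.334, P6 0.015.
The surplus seats go to P3, P5, P1.

P1=3, P2=14, P3=4, P4=5, P5=10, P6=13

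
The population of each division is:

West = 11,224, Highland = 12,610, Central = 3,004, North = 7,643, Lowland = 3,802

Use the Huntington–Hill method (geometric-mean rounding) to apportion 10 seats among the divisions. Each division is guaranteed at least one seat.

West: 3, Highland: 3, Central: 1, North: 2, Lowland: 1

With divisor 4111: modified quotas West 2.730, Highland 3.067, Central 0.731, North 1.859, Lowland 0.925.
Geometric-mean thresholds: West √(2·3)=2.449, Highland √(3·4)=3.464, Central (min 1), North √(1·2)=1.414, Lowland (min 1).
Each quota rounded against its threshold gives West 3, Highland 3, Central 1, North 2, Lowland 1 (total 10).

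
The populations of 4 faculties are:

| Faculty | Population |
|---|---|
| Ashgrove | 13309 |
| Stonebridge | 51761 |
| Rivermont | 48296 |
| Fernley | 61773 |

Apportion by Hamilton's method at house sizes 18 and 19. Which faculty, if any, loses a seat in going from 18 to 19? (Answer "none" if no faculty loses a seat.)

Ashgrove

At 18 seats: Ashgrove 2, Stonebridge 5, Rivermont 5, Fernley 6.
At 19 seats: Ashgrove 1, Stonebridge 6, Rivermont 5, Fernley 7.
Ashgrove drops from 2 to 1.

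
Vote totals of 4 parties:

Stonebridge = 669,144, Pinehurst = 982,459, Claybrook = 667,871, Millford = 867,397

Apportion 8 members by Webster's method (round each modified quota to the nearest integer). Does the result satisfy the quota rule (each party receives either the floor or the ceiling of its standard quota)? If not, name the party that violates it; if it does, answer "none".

Standard quotas: Stonebridge 1.680, Pinehurst 2.466, Claybrook 1.677, Millford 2.177.
Webster allocation: Stonebridge 2, Pinehurst 2, Claybrook 2, Millford 2.
Every allocation lies between the lower and upper quota.

none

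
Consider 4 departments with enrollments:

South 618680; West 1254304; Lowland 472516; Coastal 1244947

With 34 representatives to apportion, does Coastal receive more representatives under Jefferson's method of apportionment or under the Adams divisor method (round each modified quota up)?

Jefferson

Jefferson: South 6, West 12, Lowland 4, Coastal 12.
Adams: South 6, West 12, Lowland 5, Coastal 11.
Coastal gets 12 under Jefferson and 11 under Adams.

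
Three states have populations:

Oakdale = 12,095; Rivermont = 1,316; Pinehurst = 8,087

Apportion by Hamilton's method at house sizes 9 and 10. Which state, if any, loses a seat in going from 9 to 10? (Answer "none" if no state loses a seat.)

At 9 seats: Oakdale 5, Rivermont 1, Pinehurst 3.
At 10 seats: Oakdale 6, Rivermont 0, Pinehurst 4.
Rivermont drops from 1 to 0.

Rivermont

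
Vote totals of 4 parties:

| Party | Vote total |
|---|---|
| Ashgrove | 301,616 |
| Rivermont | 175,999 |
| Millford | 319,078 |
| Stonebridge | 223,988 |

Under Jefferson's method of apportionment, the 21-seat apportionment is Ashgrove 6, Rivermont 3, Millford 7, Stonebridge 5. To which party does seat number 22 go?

Rivermont

Priority for the next seat is population ÷ (current seats + 1).
Priorities: Ashgrove 43088.000, Rivermont 43999.750, Millford 39884.750, Stonebridge 37331.333.
Highest priority: Rivermont.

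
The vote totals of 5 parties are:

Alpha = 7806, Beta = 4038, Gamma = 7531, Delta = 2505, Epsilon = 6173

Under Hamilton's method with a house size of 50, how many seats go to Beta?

The standard divisor is 28053/50 ≈ 561.06.
Standard quotas: Alpha 13.9130, Beta 7.1971, Gamma 13.4228, Delta 4.4648, Epsilon 11.0024.
Lower quotas: Alpha 13, Beta 7, Gamma 13, Delta 4, Epsilon 11 (sum 48, leaving 2 seats).
Remainders in descending order: Alpha 0.9130, Delta 0.4648, Gamma 0.4228, Beta 0.1971, Epsilon 0.0024.
Largest remainders: Alpha, Delta receive the extra seats.
Beta receives 7.

7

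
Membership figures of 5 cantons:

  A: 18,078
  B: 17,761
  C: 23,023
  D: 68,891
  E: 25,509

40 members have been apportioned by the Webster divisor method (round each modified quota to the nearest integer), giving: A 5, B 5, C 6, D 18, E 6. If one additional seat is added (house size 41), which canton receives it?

Priority for the next seat is population ÷ (current seats + 0.5).
Priorities: A 3286.909, B 3229.273, C 3542.000, D 3723.838, E 3924.462.
Highest priority: E.

E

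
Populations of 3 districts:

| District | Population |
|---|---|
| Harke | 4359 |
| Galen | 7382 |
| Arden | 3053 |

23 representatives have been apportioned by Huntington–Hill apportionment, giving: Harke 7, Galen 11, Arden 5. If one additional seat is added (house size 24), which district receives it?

Priority for the next seat is population ÷ (√(s·(s+1))).
Priorities: Harke 582.496, Galen 642.521, Arden 557.399.
Highest priority: Galen.

Galen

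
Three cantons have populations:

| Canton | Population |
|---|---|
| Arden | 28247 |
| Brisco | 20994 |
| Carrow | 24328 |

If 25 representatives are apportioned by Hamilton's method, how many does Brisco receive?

Total 73569; standard divisor 73569/25 ≈ 2942.76.
Standard quotas: Arden 9.5988, Brisco 7.1341, Carrow 8.2671.
Lower quotas: Arden 9, Brisco 7, Carrow 8 (sum 24, leaving 1 seat).
Remainders in descending order: Arden 0.5988, Carrow 0.2671, Brisco 0.1341.
Largest remainder: Arden receives the extra seat.
Brisco receives 7.

7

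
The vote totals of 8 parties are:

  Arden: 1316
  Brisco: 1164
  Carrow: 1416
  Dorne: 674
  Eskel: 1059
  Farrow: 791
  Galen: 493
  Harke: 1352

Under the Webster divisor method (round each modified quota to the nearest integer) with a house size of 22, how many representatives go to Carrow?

Standard divisor 8265/22 ≈ 375.682; standard quotas: Arden 3.503, Brisco 3.098, Carrow 3.769, Dorne 1.794, Eskel 2.819, Farrow 2.106, Galen 1.312, Harke 3.599.
Rounding to the nearest integer gives 4, 3, 4, 2, 3, 2, 1, 4 = 23 seats, so the divisor must be adjusted.
With modified divisor 380: modified quotas Arden 3.463, Brisco 3.063, Carrow 3.726, Dorne 1.774, Eskel 2.787, Farrow 2.082, Galen 1.297, Harke 3.558.
Rounding to the nearest integer: Arden 3, Brisco 3, Carrow 4, Dorne 2, Eskel 3, Farrow 2, Galen 1, Harke 4 (total 22).
Carrow receives 4.

4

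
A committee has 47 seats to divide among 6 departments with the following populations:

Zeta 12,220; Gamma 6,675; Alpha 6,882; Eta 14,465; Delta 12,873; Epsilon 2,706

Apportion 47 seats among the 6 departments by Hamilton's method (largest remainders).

Zeta 10, Gamma 6, Alpha 6, Eta 12, Delta 11, Epsilon 2

The standard divisor is 55821/47 ≈ 1187.681.
Standard quotas: Zeta 10.2890, Gamma 5.6202, Alpha 5.7945, Eta 12.1792, Delta 10.8388, Epsilon 2.2784.
Lower quotas: Zeta 10, Gamma 5, Alpha 5, Eta 12, Delta 10, Epsilon 2 (sum 44, leaving 3 seats).
Remainders in descending order: Delta 0.8388, Alpha 0.7945, Gamma 0.6202, Zeta 0.2890, Epsilon 0.2784, Eta 0.1792.
The surplus seats go to Delta, Alpha, Gamma.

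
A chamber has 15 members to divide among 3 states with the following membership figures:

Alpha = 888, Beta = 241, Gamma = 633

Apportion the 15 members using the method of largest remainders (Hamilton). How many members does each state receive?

Standard divisor: 1762 ÷ 15 ≈ 117.467.
Standard quotas: Alpha 7.560, Beta 2.052, Gamma 5.389.
Lower quotas: Alpha 7, Beta 2, Gamma 5 (sum 14, leaving 1 seat).
Remainders in descending order: Alpha 0.560, Gamma 0.389, Beta 0.052.
Largest remainder: Alpha receives the extra seat.

Alpha: 8, Beta: 2, Gamma: 5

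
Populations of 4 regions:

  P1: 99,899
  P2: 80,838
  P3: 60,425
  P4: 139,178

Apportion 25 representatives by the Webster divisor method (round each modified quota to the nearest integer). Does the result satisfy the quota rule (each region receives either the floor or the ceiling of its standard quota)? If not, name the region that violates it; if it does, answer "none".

none

Standard quotas: P1 6.566, P2 5.314, P3 3.972, P4 9.148.
Webster allocation: P1 7, P2 5, P3 4, P4 9.
Every allocation lies between the lower and upper quota.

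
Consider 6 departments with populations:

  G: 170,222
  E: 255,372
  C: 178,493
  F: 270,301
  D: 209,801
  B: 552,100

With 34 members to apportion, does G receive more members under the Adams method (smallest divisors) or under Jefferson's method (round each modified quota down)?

Adams: G 4, E 5, C 4, F 6, D 4, B 11.
Jefferson: G 3, E 5, C 4, F 6, D 4, B 12.
G gets 4 under Adams and 3 under Jefferson.

Adams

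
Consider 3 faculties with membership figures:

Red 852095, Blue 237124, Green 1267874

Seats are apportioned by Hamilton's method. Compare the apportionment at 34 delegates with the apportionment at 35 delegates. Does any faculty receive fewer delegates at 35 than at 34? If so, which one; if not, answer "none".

Blue

At 34 seats: Red 12, Blue 4, Green 18.
At 35 seats: Red 13, Blue 3, Green 19.
Blue drops from 4 to 3.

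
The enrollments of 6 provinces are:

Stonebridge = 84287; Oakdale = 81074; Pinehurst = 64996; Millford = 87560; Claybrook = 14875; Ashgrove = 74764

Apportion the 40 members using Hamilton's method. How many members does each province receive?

Stonebridge 8, Oakdale 8, Pinehurst 6, Millford 9, Claybrook 2, Ashgrove 7

The standard divisor is 407556/40 ≈ 10188.9.
Standard quotas: Stonebridge 8.2724, Oakdale 7.9571, Pinehurst 6.3791, Millford 8.5937, Claybrook 1.4599, Ashgrove 7.3378.
Lower quotas: Stonebridge 8, Oakdale 7, Pinehurst 6, Millford 8, Claybrook 1, Ashgrove 7 (sum 37, leaving 3 seats).
Remainders in descending order: Oakdale 0.9571, Millford 0.5937, Claybrook 0.4599, Pinehurst 0.3791, Ashgrove 0.3378, Stonebridge 0.2724.
Largest remainders: Oakdale, Millford, Claybrook receive the extra seats.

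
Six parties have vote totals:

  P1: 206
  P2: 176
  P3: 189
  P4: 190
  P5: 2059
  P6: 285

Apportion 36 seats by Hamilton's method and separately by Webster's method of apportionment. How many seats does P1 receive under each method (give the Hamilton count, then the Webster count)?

3 and 2

Hamilton: P1 3, P2 2, P3 2, P4 2, P5 24, P6 3.
Webster: P1 2, P2 2, P3 2, P4 2, P5 25, P6 3.
P1 gets 3 under Hamilton and 2 under Webster.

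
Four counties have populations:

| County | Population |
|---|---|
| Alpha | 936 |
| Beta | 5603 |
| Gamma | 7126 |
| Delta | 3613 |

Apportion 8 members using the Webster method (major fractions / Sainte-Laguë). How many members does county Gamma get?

3

Standard divisor 17278/8 ≈ 2159.75; standard quotas: Alpha 0.433, Beta 2.594, Gamma 3.299, Delta 1.673.
Rounding to the nearest integer gives Alpha 0, Beta 3, Gamma 3, Delta 2 — total 8, matching the house size, so no adjustment is needed.
Gamma receives 3.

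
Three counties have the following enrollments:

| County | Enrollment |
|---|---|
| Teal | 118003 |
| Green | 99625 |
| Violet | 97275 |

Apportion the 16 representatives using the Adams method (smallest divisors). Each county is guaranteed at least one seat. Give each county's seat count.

Standard divisor 314903/16 ≈ 19681.438; standard quotas: Teal 5.996, Green 5.062, Violet 4.942.
Rounding up gives 6, 6, 5 = 17 seats, so the divisor must be adjusted.
With modified divisor 21800: modified quotas Teal 5.413, Green 4.570, Violet 4.462.
Rounding up: Teal 6, Green 5, Violet 5 (total 16).

Teal: 6, Green: 5, Violet: 5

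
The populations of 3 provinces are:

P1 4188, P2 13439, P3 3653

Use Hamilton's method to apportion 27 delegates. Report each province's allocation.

Standard divisor: 21280 ÷ 27 ≈ 788.148.
Standard quotas: P1 5.3137, P2 17.0514, P3 4.6349.
Lower quotas: P1 5, P2 17, P3 4 (sum 26, leaving 1 seat).
Remainders in descending order: P3 0.6349, P1 0.3137, P2 0.0514.
The surplus seat goes to P3.

P1=5, P2=17, P3=5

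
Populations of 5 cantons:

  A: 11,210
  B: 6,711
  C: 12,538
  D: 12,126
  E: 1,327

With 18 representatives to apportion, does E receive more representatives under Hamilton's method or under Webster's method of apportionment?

Hamilton: A 5, B 3, C 5, D 5, E 0.
Webster: A 4, B 3, C 5, D 5, E 1.
E gets 0 under Hamilton and 1 under Webster.

Webster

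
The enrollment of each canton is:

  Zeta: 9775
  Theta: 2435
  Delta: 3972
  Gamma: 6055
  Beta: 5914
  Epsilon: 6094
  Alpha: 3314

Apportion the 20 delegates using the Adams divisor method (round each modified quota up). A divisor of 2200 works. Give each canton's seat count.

With modified divisor 2200: modified quotas Zeta 4.443, Theta 1.107, Delta 1.805, Gamma 2.752, Beta 2.688, Epsilon 2.770, Alpha 1.506.
Rounding up: Zeta 5, Theta 2, Delta 2, Gamma 3, Beta 3, Epsilon 3, Alpha 2 (total 20).

Zeta: 5, Theta: 2, Delta: 2, Gamma: 3, Beta: 3, Epsilon: 3, Alpha: 2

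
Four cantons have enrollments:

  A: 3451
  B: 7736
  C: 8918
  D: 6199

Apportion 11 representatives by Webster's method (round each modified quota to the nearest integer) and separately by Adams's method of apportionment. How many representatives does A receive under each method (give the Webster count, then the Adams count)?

1 and 2

Webster: A 1, B 3, C 4, D 3.
Adams: A 2, B 3, C 3, D 3.
A gets 1 under Webster and 2 under Adams.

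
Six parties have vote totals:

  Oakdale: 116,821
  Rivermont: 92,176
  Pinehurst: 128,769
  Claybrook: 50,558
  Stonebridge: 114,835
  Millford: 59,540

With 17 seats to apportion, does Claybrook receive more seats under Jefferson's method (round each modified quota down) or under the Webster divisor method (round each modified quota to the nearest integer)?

Jefferson: Oakdale 4, Rivermont 3, Pinehurst 4, Claybrook 1, Stonebridge 3, Millford 2.
Webster: Oakdale 3, Rivermont 3, Pinehurst 4, Claybrook 2, Stonebridge 3, Millford 2.
Claybrook gets 1 under Jefferson and 2 under Webster.

Webster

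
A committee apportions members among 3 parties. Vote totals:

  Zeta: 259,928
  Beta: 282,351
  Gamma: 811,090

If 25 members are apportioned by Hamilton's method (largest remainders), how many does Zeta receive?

5

Standard divisor: 1353369 ÷ 25 ≈ 54134.76.
Standard quotas: Zeta 4.8015, Beta 5.2157, Gamma 14.9828.
Lower quotas: Zeta 4, Beta 5, Gamma 14 (sum 23, leaving 2 seats).
Remainders in descending order: Gamma 0.9828, Zeta 0.8015, Beta 0.2157.
The surplus seats go to Gamma, Zeta.
Zeta receives 5.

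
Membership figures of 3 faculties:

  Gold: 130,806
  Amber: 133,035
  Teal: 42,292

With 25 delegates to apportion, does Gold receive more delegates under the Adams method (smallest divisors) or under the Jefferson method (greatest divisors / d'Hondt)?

Jefferson

Adams: Gold 10, Amber 11, Teal 4.
Jefferson: Gold 11, Amber 11, Teal 3.
Gold gets 10 under Adams and 11 under Jefferson.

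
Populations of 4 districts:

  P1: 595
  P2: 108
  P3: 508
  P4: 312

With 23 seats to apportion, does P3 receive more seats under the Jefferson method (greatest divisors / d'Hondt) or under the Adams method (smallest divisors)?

Jefferson: P1 9, P2 1, P3 8, P4 5.
Adams: P1 9, P2 2, P3 7, P4 5.
P3 gets 8 under Jefferson and 7 under Adams.

Jefferson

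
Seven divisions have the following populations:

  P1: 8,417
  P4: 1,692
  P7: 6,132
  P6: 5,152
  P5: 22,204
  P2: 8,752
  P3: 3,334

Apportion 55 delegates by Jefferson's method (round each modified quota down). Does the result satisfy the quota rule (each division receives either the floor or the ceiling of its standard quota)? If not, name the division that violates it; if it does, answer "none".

Standard quotas: P1 8.314, P4 1.671, P7 6.057, P6 5.089, P5 21.932, P2 8.645, P3 3.293.
Jefferson allocation: P1 8, P4 1, P7 6, P6 5, P5 23, P2 9, P3 3.
P5 has quota 21.932 (lower 21, upper 22) but receives 23 — outside the quota interval.

P5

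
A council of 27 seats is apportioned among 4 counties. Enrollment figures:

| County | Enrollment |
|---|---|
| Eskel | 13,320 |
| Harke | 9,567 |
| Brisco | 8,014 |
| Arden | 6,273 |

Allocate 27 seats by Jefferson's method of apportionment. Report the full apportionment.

Standard divisor 37174/27 ≈ 1376.815; standard quotas: Eskel 9.675, Harke 6.949, Brisco 5.821, Arden 4.556.
Rounding down gives 9, 6, 5, 4 = 24 seats, so the divisor must be adjusted.
With modified divisor 1300: modified quotas Eskel 10.246, Harke 7.359, Brisco 6.165, Arden 4.825.
Rounding down: Eskel 10, Harke 7, Brisco 6, Arden 4 (total 27).

Eskel 10; Harke 7; Brisco 6; Arden 4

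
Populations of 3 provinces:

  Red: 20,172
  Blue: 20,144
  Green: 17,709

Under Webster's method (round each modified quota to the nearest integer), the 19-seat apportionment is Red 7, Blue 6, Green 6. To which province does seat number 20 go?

Blue

Priority for the next seat is population ÷ (current seats + 0.5).
Priorities: Red 2689.600, Blue 3099.077, Green 2724.462.
Highest priority: Blue.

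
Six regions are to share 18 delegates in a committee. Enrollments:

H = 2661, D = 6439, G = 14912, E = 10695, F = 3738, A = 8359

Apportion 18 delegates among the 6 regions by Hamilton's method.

The standard divisor is 46804/18 ≈ 2600.222.
Standard quotas: H 1.0234, D 2.4763, G 5.7349, E 4.1131, F 1.4376, A 3.2147.
Lower quotas: H 1, D 2, G 5, E 4, F 1, A 3 (sum 16, leaving 2 seats).
Remainders in descending order: G 0.7349, D 0.4763, F 0.4376, A 0.2147, E 0.1131, H 0.0234.
The surplus seats go to G, D.

H: 1, D: 3, G: 6, E: 4, F: 1, A: 3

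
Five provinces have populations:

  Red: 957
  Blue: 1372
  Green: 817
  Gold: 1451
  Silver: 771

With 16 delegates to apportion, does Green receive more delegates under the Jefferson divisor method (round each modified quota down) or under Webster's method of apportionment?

Jefferson: Red 3, Blue 4, Green 2, Gold 5, Silver 2.
Webster: Red 3, Blue 4, Green 3, Gold 4, Silver 2.
Green gets 2 under Jefferson and 3 under Webster.

Webster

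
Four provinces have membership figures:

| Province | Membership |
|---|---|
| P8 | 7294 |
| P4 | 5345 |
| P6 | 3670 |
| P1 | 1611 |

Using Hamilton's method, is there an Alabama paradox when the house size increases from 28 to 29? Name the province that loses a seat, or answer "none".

At 28 seats: P8 11, P4 8, P6 6, P1 3.
At 29 seats: P8 12, P4 9, P6 6, P1 2.
P1 drops from 3 to 2.

P1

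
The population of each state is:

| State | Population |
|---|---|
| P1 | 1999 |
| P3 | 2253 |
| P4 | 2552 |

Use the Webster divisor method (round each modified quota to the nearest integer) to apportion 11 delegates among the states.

Standard divisor 6804/11 ≈ 618.545; standard quotas: P1 3.232, P3 3.642, P4 4.126.
Rounding to the nearest integer gives P1 3, P3 4, P4 4 — total 11, matching the house size, so no adjustment is needed.

P1 3; P3 4; P4 4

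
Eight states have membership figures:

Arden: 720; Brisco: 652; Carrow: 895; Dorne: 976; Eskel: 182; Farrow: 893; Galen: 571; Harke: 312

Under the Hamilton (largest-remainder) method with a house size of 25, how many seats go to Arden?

Total 5201; standard divisor 5201/25 ≈ 208.04.
Standard quotas: Arden 3.461, Brisco 3.134, Carrow 4.302, Dorne 4.691, Eskel 0.875, Farrow 4.292, Galen 2.745, Harke 1.500.
Lower quotas: Arden 3, Brisco 3, Carrow 4, Dorne 4, Eskel 0, Farrow 4, Galen 2, Harke 1 (sum 21, leaving 4 seats).
Remainders in descending order: Eskel 0.875, Galen 0.745, Dorne 0.691, Harke 0.500, Arden 0.461, Carrow 0.302, Farrow 0.292, Brisco 0.134.
Largest remainders: Eskel, Galen, Dorne, Harke receive the extra seats.
Arden receives 3.

3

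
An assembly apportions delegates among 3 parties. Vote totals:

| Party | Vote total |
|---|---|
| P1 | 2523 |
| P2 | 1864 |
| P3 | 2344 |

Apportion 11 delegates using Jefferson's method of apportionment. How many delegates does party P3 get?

4

Standard divisor 6731/11 ≈ 611.909; standard quotas: P1 4.123, P2 3.046, P3 3.831.
Rounding down gives 4, 3, 3 = 10 seats, so the divisor must be adjusted.
With modified divisor 550: modified quotas P1 4.587, P2 3.389, P3 4.262.
Rounding down: P1 4, P2 3, P3 4 (total 11).
P3 receives 4.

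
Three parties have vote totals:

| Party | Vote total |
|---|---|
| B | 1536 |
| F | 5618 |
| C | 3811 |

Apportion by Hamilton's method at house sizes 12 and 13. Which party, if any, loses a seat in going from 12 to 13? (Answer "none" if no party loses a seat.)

none

At 12 seats: B 2, F 6, C 4.
At 13 seats: B 2, F 7, C 4.
No party's allocation decreased.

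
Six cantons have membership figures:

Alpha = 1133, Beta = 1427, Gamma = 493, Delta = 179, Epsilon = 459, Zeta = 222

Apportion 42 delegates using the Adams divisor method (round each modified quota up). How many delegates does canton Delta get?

2

Standard divisor 3913/42 ≈ 93.167; standard quotas: Alpha 12.161, Beta 15.317, Gamma 5.292, Delta 1.921, Epsilon 4.927, Zeta 2.383.
Rounding up gives 13, 16, 6, 2, 5, 3 = 45 seats, so the divisor must be adjusted.
With modified divisor 100: modified quotas Alpha 11.330, Beta 14.270, Gamma 4.930, Delta 1.790, Epsilon 4.590, Zeta 2.220.
Rounding up: Alpha 12, Beta 15, Gamma 5, Delta 2, Epsilon 5, Zeta 3 (total 42).
Delta receives 2.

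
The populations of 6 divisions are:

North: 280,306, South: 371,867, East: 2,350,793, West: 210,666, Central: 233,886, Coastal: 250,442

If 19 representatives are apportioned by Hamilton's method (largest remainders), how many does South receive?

Standard divisor: 3697960 ÷ 19 ≈ 194629.474.
Standard quotas: North 1.4402, South 1.9106, East 12.0783, West 1.0824, Central 1.2017, Coastal 1.2868.
Lower quotas: North 1, South 1, East 12, West 1, Central 1, Coastal 1 (sum 17, leaving 2 seats).
Remainders in descending order: South 0.9106, North 0.4402, Coastal 0.2868, Central 0.2017, West 0.0824, East 0.0783.
The surplus seats go to South, North.
South receives 2.

2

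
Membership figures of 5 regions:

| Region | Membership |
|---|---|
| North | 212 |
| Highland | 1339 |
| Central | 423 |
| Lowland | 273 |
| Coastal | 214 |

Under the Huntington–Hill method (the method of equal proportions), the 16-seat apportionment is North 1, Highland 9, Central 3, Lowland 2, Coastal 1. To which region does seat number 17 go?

Priority for the next seat is population ÷ (√(s·(s+1))).
Priorities: North 149.907, Highland 141.143, Central 122.110, Lowland 111.452, Coastal 151.321.
Highest priority: Coastal.

Coastal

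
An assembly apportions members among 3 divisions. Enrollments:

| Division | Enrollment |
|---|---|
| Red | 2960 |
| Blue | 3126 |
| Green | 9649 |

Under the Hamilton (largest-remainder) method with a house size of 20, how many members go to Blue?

Standard divisor: 15735 ÷ 20 ≈ 786.75.
Standard quotas: Red 3.7623, Blue 3.9733, Green 12.2644.
Lower quotas: Red 3, Blue 3, Green 12 (sum 18, leaving 2 seats).
Remainders in descending order: Blue 0.9733, Red 0.7623, Green 0.2644.
Largest remainders: Blue, Red receive the extra seats.
Blue receives 4.

4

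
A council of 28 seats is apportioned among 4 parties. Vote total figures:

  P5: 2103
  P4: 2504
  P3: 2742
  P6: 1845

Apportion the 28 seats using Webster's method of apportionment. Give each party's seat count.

P5: 6; P4: 8; P3: 8; P6: 6

Standard divisor 9194/28 ≈ 328.357; standard quotas: P5 6.405, P4 7.626, P3 8.351, P6 5.619.
Rounding to the nearest integer gives P5 6, P4 8, P3 8, P6 6 — total 28, matching the house size, so no adjustment is needed.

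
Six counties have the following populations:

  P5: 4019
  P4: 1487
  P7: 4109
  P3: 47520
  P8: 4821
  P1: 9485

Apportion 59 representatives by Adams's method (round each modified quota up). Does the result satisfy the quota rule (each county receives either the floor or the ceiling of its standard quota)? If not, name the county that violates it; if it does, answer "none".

Standard quotas: P5 3.319, P4 1.228, P7 3.393, P3 39.245, P8 3.981, P1 7.833.
Adams allocation: P5 4, P4 2, P7 4, P3 37, P8 4, P1 8.
P3 has quota 39.245 (lower 39, upper 40) but receives 37 — outside the quota interval.

P3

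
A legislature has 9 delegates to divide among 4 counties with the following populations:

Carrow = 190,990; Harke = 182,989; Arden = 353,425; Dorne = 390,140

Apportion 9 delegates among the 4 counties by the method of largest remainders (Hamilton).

Carrow 2, Harke 1, Arden 3, Dorne 3

Total 1117544; standard divisor 1117544/9 ≈ 124171.556.
Standard quotas: Carrow 1.5381, Harke 1.4737, Arden 2.8463, Dorne 3.1419.
Lower quotas: Carrow 1, Harke 1, Arden 2, Dorne 3 (sum 7, leaving 2 seats).
Remainders in descending order: Arden 0.8463, Carrow 0.5381, Harke 0.4737, Dorne 0.1419.
Largest remainders: Arden, Carrow receive the extra seats.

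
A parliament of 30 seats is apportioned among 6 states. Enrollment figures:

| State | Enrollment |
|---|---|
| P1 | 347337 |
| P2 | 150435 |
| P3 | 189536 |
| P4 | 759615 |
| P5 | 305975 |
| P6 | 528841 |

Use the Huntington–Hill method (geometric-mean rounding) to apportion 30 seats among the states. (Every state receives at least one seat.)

P1 5; P2 2; P3 2; P4 10; P5 4; P6 7

With divisor 77522: modified quotas P1 4.480, P2 1.941, P3 2.445, P4 9.799, P5 3.947, P6 6.822.
Geometric-mean thresholds: P1 √(4·5)=4.472, P2 √(1·2)=1.414, P3 √(2·3)=2.449, P4 √(9·10)=9.487, P5 √(3·4)=3.464, P6 √(6·7)=6.481.
Each quota rounded against its threshold gives P1 5, P2 2, P3 2, P4 10, P5 4, P6 7 (total 30).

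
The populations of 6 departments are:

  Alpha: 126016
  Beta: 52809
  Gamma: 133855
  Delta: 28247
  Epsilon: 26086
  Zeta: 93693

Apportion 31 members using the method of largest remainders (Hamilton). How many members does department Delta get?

The standard divisor is 460706/31 ≈ 14861.484.
Standard quotas: Alpha 8.4794, Beta 3.5534, Gamma 9.0068, Delta 1.9007, Epsilon 1.7553, Zeta 6.3044.
Lower quotas: Alpha 8, Beta 3, Gamma 9, Delta 1, Epsilon 1, Zeta 6 (sum 28, leaving 3 seats).
Remainders in descending order: Delta 0.9007, Epsilon 0.7553, Beta 0.5534, Alpha 0.4794, Zeta 0.3044, Gamma 0.0068.
Largest remainders: Delta, Epsilon, Beta receive the extra seats.
Delta receives 2.

2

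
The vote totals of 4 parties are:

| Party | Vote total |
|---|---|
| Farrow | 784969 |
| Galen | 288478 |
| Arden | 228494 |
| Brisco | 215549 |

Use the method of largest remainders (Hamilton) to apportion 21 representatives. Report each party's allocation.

Farrow: 11; Galen: 4; Arden: 3; Brisco: 3

Total 1517490; standard divisor 1517490/21 ≈ 72261.429.
Standard quotas: Farrow 10.8629, Galen 3.9921, Arden 3.1620, Brisco 2.9829.
Lower quotas: Farrow 10, Galen 3, Arden 3, Brisco 2 (sum 18, leaving 3 seats).
Remainders in descending order: Galen 0.9921, Brisco 0.9829, Farrow 0.8629, Arden 0.1620.
Largest remainders: Galen, Brisco, Farrow receive the extra seats.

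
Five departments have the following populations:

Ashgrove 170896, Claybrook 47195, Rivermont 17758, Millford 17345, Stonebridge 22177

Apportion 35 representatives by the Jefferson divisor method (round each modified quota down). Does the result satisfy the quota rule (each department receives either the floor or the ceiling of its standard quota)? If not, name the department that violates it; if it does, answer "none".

Standard quotas: Ashgrove 21.721, Claybrook 5.999, Rivermont 2.257, Millford 2.205, Stonebridge 2.819.
Jefferson allocation: Ashgrove 23, Claybrook 6, Rivermont 2, Millford 2, Stonebridge 2.
Ashgrove has quota 21.721 (lower 21, upper 22) but receives 23 — outside the quota interval.

Ashgrove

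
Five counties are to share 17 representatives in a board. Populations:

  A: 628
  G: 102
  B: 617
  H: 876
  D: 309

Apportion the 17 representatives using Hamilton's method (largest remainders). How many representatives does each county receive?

A 4, G 1, B 4, H 6, D 2

Total 2532; standard divisor 2532/17 ≈ 148.941.
Standard quotas: A 4.216, G 0.685, B 4.143, H 5.882, D 2.075.
Lower quotas: A 4, G 0, B 4, H 5, D 2 (sum 15, leaving 2 seats).
Remainders in descending order: H 0.882, G 0.685, A 0.216, B 0.143, D 0.075.
The surplus seats go to H, G.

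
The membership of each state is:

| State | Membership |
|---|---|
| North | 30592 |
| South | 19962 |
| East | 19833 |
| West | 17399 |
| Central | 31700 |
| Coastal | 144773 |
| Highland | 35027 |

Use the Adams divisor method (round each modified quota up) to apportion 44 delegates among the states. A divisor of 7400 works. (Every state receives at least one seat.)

With modified divisor 7400: modified quotas North 4.134, South 2.698, East 2.680, West 2.351, Central 4.284, Coastal 19.564, Highland 4.733.
Rounding up: North 5, South 3, East 3, West 3, Central 5, Coastal 20, Highland 5 (total 44).

North 5, South 3, East 3, West 3, Central 5, Coastal 20, Highland 5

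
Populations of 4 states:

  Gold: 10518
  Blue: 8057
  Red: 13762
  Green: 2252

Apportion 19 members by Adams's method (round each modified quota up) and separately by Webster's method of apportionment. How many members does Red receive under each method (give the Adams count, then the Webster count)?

7 and 8

Adams: Gold 6, Blue 4, Red 7, Green 2.
Webster: Gold 6, Blue 4, Red 8, Green 1.
Red gets 7 under Adams and 8 under Webster.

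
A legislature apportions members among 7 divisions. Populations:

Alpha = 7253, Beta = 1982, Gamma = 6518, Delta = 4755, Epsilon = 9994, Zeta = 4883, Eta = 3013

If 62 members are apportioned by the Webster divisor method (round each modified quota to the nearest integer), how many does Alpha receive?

Standard divisor 38398/62 ≈ 619.323; standard quotas: Alpha 11.711, Beta 3.200, Gamma 10.524, Delta 7.678, Epsilon 16.137, Zeta 7.884, Eta 4.865.
Rounding to the nearest integer gives 12, 3, 11, 8, 16, 8, 5 = 63 seats, so the divisor must be adjusted.
With modified divisor 626: modified quotas Alpha 11.586, Beta 3.166, Gamma 10.412, Delta 7.596, Epsilon 15.965, Zeta 7.800, Eta 4.813.
Rounding to the nearest integer: Alpha 12, Beta 3, Gamma 10, Delta 8, Epsilon 16, Zeta 8, Eta 5 (total 62).
Alpha receives 12.

12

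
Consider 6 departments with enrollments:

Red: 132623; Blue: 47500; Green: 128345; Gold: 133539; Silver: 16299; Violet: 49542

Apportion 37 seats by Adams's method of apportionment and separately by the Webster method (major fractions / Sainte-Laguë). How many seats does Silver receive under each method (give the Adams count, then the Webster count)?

Adams: Red 9, Blue 4, Green 9, Gold 9, Silver 2, Violet 4.
Webster: Red 10, Blue 3, Green 9, Gold 10, Silver 1, Violet 4.
Silver gets 2 under Adams and 1 under Webster.

2 and 1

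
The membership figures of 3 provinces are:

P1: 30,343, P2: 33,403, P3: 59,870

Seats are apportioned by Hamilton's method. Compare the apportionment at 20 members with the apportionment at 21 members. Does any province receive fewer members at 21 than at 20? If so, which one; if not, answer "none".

At 20 seats: P1 5, P2 5, P3 10.
At 21 seats: P1 5, P2 6, P3 10.
No province's allocation decreased.

none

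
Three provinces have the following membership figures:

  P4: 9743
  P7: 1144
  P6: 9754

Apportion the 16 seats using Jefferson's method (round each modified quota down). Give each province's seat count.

Standard divisor 20641/16 ≈ 1290.062; standard quotas: P4 7.552, P7 0.887, P6 7.561.
Rounding down gives 7, 0, 7 = 14 seats, so the divisor must be adjusted.
With modified divisor 1200: modified quotas P4 8.119, P7 0.953, P6 8.128.
Rounding down: P4 8, P7 0, P6 8 (total 16).

P4 8, P7 0, P6 8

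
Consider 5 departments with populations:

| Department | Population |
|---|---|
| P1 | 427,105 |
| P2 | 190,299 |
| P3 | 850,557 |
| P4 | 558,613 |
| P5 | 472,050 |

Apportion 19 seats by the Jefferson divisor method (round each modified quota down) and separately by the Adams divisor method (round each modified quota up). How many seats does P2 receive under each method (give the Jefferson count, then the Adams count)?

Jefferson: P1 3, P2 1, P3 7, P4 4, P5 4.
Adams: P1 3, P2 2, P3 6, P4 4, P5 4.
P2 gets 1 under Jefferson and 2 under Adams.

1 and 2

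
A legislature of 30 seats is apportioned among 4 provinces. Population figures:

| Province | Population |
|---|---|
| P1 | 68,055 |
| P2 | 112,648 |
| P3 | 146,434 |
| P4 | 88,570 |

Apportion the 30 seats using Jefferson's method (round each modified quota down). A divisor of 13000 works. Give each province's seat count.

P1 5, P2 8, P3 11, P4 6

With modified divisor 13000: modified quotas P1 5.235, P2 8.665, P3 11.264, P4 6.813.
Rounding down: P1 5, P2 8, P3 11, P4 6 (total 30).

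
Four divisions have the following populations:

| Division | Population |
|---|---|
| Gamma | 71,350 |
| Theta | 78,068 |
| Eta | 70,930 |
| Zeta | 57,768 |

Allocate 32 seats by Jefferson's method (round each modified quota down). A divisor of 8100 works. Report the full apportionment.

Gamma 8, Theta 9, Eta 8, Zeta 7

With modified divisor 8100: modified quotas Gamma 8.809, Theta 9.638, Eta 8.757, Zeta 7.132.
Rounding down: Gamma 8, Theta 9, Eta 8, Zeta 7 (total 32).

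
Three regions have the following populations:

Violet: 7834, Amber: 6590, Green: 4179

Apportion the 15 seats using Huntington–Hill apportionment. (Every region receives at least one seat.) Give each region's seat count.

With divisor 1208: modified quotas Violet 6.485, Amber 5.455, Green 3.459.
Geometric-mean thresholds: Violet √(6·7)=6.481, Amber √(5·6)=5.477, Green √(3·4)=3.464.
Each quota rounded against its threshold gives Violet 7, Amber 5, Green 3 (total 15).

Violet=7, Amber=5, Green=3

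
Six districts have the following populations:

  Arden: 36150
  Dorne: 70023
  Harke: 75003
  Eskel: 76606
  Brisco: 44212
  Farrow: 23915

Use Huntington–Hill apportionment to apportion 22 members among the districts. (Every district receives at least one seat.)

Arden 2, Dorne 5, Harke 5, Eskel 5, Brisco 3, Farrow 2

With divisor 15208: modified quotas Arden 2.377, Dorne 4.604, Harke 4.932, Eskel 5.037, Brisco 2.907, Farrow 1.573.
Geometric-mean thresholds: Arden √(2·3)=2.449, Dorne √(4·5)=4.472, Harke √(4·5)=4.472, Eskel √(5·6)=5.477, Brisco √(2·3)=2.449, Farrow √(1·2)=1.414.
Each quota rounded against its threshold gives Arden 2, Dorne 5, Harke 5, Eskel 5, Brisco 3, Farrow 2 (total 22).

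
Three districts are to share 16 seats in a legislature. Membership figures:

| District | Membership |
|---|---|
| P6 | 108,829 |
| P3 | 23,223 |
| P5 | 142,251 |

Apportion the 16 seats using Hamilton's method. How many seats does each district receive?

Total 274303; standard divisor 274303/16 ≈ 17143.938.
Standard quotas: P6 6.3480, P3 1.3546, P5 8.2975.
Lower quotas: P6 6, P3 1, P5 8 (sum 15, leaving 1 seat).
Remainders in descending order: P3 0.3546, P6 0.3480, P5 0.2975.
The surplus seat goes to P3.

P6: 6, P3: 2, P5: 8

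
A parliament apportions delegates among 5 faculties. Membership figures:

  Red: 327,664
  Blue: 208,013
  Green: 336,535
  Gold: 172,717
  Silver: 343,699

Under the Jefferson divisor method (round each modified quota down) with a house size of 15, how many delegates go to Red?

3

Standard divisor 1388628/15 ≈ 92575.2; standard quotas: Red 3.539, Blue 2.247, Green 3.635, Gold 1.866, Silver 3.713.
Rounding down gives 3, 2, 3, 1, 3 = 12 seats, so the divisor must be adjusted.
With modified divisor 83000: modified quotas Red 3.948, Blue 2.506, Green 4.055, Gold 2.081, Silver 4.141.
Rounding down: Red 3, Blue 2, Green 4, Gold 2, Silver 4 (total 15).
Red receives 3.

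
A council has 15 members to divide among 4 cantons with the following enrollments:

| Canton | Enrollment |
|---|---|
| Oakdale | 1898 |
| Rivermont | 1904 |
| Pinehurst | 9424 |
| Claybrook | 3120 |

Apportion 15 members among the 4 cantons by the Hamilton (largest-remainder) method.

Oakdale 2, Rivermont 2, Pinehurst 8, Claybrook 3

The standard divisor is 16346/15 ≈ 1089.733.
Standard quotas: Oakdale 1.7417, Rivermont 1.7472, Pinehurst 8.6480, Claybrook 2.8631.
Lower quotas: Oakdale 1, Rivermont 1, Pinehurst 8, Claybrook 2 (sum 12, leaving 3 seats).
Remainders in descending order: Claybrook 0.8631, Rivermont 0.7472, Oakdale 0.7417, Pinehurst 0.6480.
Largest remainders: Claybrook, Rivermont, Oakdale receive the extra seats.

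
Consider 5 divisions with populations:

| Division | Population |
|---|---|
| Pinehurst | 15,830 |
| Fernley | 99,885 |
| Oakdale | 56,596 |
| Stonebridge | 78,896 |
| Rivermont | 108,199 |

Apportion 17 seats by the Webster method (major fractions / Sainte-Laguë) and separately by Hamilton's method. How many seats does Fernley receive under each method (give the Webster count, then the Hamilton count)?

Webster: Pinehurst 1, Fernley 4, Oakdale 3, Stonebridge 4, Rivermont 5.
Hamilton: Pinehurst 1, Fernley 5, Oakdale 2, Stonebridge 4, Rivermont 5.
Fernley gets 4 under Webster and 5 under Hamilton.

4 and 5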